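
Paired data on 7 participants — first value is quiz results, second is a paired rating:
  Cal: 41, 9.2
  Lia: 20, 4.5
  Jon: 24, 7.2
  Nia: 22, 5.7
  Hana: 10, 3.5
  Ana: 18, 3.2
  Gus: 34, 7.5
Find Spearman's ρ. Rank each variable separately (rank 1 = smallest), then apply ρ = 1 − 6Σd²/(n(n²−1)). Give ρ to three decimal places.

Ranks of variable 1: 7, 3, 5, 4, 1, 2, 6
Ranks of variable 2: 7, 3, 5, 4, 2, 1, 6
d = r₁ − r₂: 0, 0, 0, 0, -1, 1, 0
d²: 0, 0, 0, 0, 1, 1, 0; Σd² = 2
ρ = 1 − 6·2/(7·48) = 1 − 12/336 = 0.964

0.964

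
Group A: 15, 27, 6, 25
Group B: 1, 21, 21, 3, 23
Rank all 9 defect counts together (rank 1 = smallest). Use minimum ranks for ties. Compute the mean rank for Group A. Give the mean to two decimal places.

Sorted (ascending): 1, 3, 6, 15, 21, 21, 23, 25, 27
The 2 values of 21 occupy positions 5–6 → each gets rank 5.
Group A values → pooled ranks: 15→4, 27→9, 6→3, 25→8
Mean rank = (4 + 9 + 3 + 8) / 4 = 6.00

6.00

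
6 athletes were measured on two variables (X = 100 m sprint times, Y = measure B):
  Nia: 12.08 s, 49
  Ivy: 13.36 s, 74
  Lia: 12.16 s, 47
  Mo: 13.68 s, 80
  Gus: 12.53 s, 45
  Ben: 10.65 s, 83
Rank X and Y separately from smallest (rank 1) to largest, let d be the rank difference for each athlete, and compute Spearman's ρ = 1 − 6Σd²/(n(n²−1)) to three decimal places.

-0.086

Ranks of variable 1: 2, 5, 3, 6, 4, 1
Ranks of variable 2: 3, 4, 2, 5, 1, 6
d = r₁ − r₂: -1, 1, 1, 1, 3, -5
d²: 1, 1, 1, 1, 9, 25; Σd² = 38
ρ = 1 − 6·38/(6·35) = 1 − 228/210 = -0.086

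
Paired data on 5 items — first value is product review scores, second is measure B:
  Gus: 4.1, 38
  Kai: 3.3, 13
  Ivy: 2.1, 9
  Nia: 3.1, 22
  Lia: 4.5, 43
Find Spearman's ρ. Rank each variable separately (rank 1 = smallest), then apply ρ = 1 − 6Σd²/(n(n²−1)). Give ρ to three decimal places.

0.900

Ranks of variable 1: 4, 3, 1, 2, 5
Ranks of variable 2: 4, 2, 1, 3, 5
d = r₁ − r₂: 0, 1, 0, -1, 0
d²: 0, 1, 0, 1, 0; Σd² = 2
ρ = 1 − 6·2/(5·24) = 1 − 12/120 = 0.900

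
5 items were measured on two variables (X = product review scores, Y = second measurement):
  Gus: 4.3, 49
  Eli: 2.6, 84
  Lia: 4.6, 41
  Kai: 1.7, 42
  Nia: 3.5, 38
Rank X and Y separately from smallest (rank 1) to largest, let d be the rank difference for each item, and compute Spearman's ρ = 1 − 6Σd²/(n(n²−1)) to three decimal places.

Ranks of variable 1: 4, 2, 5, 1, 3
Ranks of variable 2: 4, 5, 2, 3, 1
d = r₁ − r₂: 0, -3, 3, -2, 2
d²: 0, 9, 9, 4, 4; Σd² = 26
ρ = 1 − 6·26/(5·24) = 1 − 156/120 = -0.300

-0.300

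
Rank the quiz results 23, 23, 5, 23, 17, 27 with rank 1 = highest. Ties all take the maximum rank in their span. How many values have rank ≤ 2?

Sorted (descending): 27, 23, 23, 23, 17, 5
The 3 values of 23 occupy positions 2–4 → each gets rank 4.
Ranks ≤ 2: {1} → 1 value.

1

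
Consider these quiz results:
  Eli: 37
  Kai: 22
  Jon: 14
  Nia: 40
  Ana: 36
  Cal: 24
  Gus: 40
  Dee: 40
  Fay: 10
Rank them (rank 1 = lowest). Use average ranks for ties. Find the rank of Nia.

8

Sorted (ascending): 10, 14, 22, 24, 36, 37, 40, 40, 40
The 3 values of 40 occupy positions 7–9 → average rank 8.
Nia has value 40 → rank 8.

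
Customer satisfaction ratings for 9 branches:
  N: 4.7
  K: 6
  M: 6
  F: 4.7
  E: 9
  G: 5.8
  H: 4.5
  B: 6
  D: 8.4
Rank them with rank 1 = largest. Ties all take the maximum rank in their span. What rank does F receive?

Sorted (descending): 9, 8.4, 6, 6, 6, 5.8, 4.7, 4.7, 4.5
The 3 values of 6 occupy positions 3–5 → each gets rank 5.
The 2 values of 4.7 occupy positions 7–8 → each gets rank 8.
F has value 4.7 → rank 8.

8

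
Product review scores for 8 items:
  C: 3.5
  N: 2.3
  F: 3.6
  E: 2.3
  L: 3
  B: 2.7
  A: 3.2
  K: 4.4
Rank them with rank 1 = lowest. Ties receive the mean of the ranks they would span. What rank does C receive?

6

Sorted (ascending): 2.3, 2.3, 2.7, 3, 3.2, 3.5, 3.6, 4.4
The 2 values of 2.3 occupy positions 1–2 → average rank (1+2)/2 = 1.5.
C has value 3.5 → rank 6.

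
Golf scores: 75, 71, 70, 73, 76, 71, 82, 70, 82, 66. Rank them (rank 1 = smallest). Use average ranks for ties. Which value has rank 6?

73

Sorted (ascending): 66, 70, 70, 71, 71, 73, 75, 76, 82, 82
The 2 values of 70 occupy positions 2–3 → average rank (2+3)/2 = 2.5.
The 2 values of 71 occupy positions 4–5 → average rank (4+5)/2 = 4.5.
The 2 values of 82 occupy positions 9–10 → average rank (9+10)/2 = 9.5.
Rank 6 → value 73.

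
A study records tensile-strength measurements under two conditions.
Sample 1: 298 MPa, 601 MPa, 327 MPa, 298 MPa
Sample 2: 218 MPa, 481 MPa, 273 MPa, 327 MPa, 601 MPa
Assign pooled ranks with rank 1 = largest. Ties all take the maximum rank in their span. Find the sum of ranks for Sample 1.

21

Sorted (descending): 601, 601, 481, 327, 327, 298, 298, 273, 218
The 2 values of 601 occupy positions 1–2 → each gets rank 2.
The 2 values of 327 occupy positions 4–5 → each gets rank 5.
The 2 values of 298 occupy positions 6–7 → each gets rank 7.
Sample 1 values → pooled ranks: 298→7, 601→2, 327→5, 298→7
Rank sum = 7 + 2 + 5 + 7 = 21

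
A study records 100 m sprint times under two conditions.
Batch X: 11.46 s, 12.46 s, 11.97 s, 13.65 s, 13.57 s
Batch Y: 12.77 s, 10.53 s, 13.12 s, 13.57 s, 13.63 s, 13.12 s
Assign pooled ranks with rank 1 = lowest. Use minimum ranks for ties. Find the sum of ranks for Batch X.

28

Sorted (ascending): 10.53, 11.46, 11.97, 12.46, 12.77, 13.12, 13.12, 13.57, 13.57, 13.63, 13.65
The 2 values of 13.12 occupy positions 6–7 → each gets rank 6.
The 2 values of 13.57 occupy positions 8–9 → each gets rank 8.
Batch X values → pooled ranks: 11.46→2, 12.46→4, 11.97→3, 13.65→11, 13.57→8
Rank sum = 2 + 4 + 3 + 11 + 8 = 28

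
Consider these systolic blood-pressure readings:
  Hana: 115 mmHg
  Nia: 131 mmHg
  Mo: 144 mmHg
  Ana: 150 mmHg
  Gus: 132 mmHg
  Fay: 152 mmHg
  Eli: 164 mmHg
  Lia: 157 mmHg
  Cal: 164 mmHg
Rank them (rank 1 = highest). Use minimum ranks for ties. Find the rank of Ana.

5

Sorted (descending): 164, 164, 157, 152, 150, 144, 132, 131, 115
The 2 values of 164 occupy positions 1–2 → each gets rank 1.
Ana has value 150 mmHg → rank 5.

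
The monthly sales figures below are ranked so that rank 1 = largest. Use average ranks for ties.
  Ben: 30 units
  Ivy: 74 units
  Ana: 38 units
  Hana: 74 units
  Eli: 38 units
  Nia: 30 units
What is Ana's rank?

Sorted (descending): 74, 74, 38, 38, 30, 30
The 2 values of 74 occupy positions 1–2 → average rank (1+2)/2 = 1.5.
The 2 values of 38 occupy positions 3–4 → average rank (3+4)/2 = 3.5.
The 2 values of 30 occupy positions 5–6 → average rank (5+6)/2 = 5.5.
Ana has value 38 units → rank 3.5.

3.5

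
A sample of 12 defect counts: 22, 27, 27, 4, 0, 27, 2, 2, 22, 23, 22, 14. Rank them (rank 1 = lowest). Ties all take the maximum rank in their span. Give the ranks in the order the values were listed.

8, 12, 12, 4, 1, 12, 3, 3, 8, 9, 8, 5

Sorted (ascending): 0, 2, 2, 4, 14, 22, 22, 22, 23, 27, 27, 27
The 2 values of 2 occupy positions 2–3 → each gets rank 3.
The 3 values of 22 occupy positions 6–8 → each gets rank 8.
The 3 values of 27 occupy positions 10–12 → each gets rank 12.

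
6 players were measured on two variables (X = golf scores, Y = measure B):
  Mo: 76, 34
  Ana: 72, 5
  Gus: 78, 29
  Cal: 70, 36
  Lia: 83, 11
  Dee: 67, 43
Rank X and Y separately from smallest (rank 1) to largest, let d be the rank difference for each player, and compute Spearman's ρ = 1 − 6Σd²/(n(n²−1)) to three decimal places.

Ranks of variable 1: 4, 3, 5, 2, 6, 1
Ranks of variable 2: 4, 1, 3, 5, 2, 6
d = r₁ − r₂: 0, 2, 2, -3, 4, -5
d²: 0, 4, 4, 9, 16, 25; Σd² = 58
ρ = 1 − 6·58/(6·35) = 1 − 348/210 = -0.657

-0.657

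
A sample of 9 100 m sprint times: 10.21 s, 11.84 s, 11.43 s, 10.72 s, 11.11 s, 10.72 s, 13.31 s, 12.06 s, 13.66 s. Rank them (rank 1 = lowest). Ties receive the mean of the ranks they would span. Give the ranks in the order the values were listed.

1, 6, 5, 2.5, 4, 2.5, 8, 7, 9

Sorted (ascending): 10.21, 10.72, 10.72, 11.11, 11.43, 11.84, 12.06, 13.31, 13.66
The 2 values of 10.72 occupy positions 2–3 → average rank (2+3)/2 = 2.5.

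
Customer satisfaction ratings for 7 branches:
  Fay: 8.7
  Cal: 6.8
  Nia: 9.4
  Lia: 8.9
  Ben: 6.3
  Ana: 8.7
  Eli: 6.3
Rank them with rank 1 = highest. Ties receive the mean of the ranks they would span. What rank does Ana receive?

Sorted (descending): 9.4, 8.9, 8.7, 8.7, 6.8, 6.3, 6.3
The 2 values of 8.7 occupy positions 3–4 → average rank (3+4)/2 = 3.5.
The 2 values of 6.3 occupy positions 6–7 → average rank (6+7)/2 = 6.5.
Ana has value 8.7 → rank 3.5.

3.5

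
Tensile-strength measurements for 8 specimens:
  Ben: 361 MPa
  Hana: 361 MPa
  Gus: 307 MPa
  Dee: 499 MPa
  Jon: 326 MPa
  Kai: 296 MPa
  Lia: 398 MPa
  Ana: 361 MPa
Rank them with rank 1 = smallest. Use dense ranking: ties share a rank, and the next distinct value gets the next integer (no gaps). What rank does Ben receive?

Sorted (ascending): 296, 307, 326, 361, 361, 361, 398, 499
The 3 values of 361 share dense rank 4.
Remaining distinct values take the next consecutive integers.
Ben has value 361 MPa → rank 4.

4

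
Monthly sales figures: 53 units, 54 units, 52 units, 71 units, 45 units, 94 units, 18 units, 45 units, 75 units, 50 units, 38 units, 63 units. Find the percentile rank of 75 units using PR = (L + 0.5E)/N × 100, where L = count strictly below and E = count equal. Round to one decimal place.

N = 12.
Strictly below 75: 10. Equal to 75: 1.
PR = (10 + 0.5·1)/12 × 100 = 87.5

87.5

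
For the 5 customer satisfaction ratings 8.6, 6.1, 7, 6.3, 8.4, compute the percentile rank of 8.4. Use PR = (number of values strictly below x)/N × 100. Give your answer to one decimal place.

60.0

N = 5.
Strictly below 8.4: 3. Equal to 8.4: 1.
PR = 3/5 × 100 = 60.0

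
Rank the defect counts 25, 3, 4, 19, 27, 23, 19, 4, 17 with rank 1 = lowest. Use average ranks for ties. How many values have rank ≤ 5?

4

Sorted (ascending): 3, 4, 4, 17, 19, 19, 23, 25, 27
The 2 values of 4 occupy positions 2–3 → average rank (2+3)/2 = 2.5.
The 2 values of 19 occupy positions 5–6 → average rank (5+6)/2 = 5.5.
Ranks ≤ 5: {1, 2.5, 2.5, 4} → 4 values.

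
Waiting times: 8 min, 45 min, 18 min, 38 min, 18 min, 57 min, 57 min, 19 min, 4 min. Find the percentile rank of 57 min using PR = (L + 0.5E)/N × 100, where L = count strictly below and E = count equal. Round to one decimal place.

88.9

N = 9.
Strictly below 57: 7. Equal to 57: 2.
PR = (7 + 0.5·2)/9 × 100 = 88.9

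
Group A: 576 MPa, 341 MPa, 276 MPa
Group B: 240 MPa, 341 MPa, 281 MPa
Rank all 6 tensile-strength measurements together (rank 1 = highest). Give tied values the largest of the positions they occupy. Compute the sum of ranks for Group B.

13

Sorted (descending): 576, 341, 341, 281, 276, 240
The 2 values of 341 occupy positions 2–3 → each gets rank 3.
Group B values → pooled ranks: 240→6, 341→3, 281→4
Rank sum = 6 + 3 + 4 = 13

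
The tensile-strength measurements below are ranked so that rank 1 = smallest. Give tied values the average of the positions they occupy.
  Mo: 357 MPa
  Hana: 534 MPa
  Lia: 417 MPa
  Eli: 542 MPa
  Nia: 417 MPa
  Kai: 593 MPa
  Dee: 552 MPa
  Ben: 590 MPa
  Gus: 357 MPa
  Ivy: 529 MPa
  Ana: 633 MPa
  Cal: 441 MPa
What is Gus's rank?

1.5

Sorted (ascending): 357, 357, 417, 417, 441, 529, 534, 542, 552, 590, 593, 633
The 2 values of 357 occupy positions 1–2 → average rank (1+2)/2 = 1.5.
The 2 values of 417 occupy positions 3–4 → average rank (3+4)/2 = 3.5.
Gus has value 357 MPa → rank 1.5.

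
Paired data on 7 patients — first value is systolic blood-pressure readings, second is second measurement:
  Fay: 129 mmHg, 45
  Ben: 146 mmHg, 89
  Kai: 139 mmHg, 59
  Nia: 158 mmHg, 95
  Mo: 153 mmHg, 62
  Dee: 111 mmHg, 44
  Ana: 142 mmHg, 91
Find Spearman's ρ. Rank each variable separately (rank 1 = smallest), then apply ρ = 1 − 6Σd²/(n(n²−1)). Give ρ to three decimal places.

0.857

Ranks of variable 1: 2, 5, 3, 7, 6, 1, 4
Ranks of variable 2: 2, 5, 3, 7, 4, 1, 6
d = r₁ − r₂: 0, 0, 0, 0, 2, 0, -2
d²: 0, 0, 0, 0, 4, 0, 4; Σd² = 8
ρ = 1 − 6·8/(7·48) = 1 − 48/336 = 0.857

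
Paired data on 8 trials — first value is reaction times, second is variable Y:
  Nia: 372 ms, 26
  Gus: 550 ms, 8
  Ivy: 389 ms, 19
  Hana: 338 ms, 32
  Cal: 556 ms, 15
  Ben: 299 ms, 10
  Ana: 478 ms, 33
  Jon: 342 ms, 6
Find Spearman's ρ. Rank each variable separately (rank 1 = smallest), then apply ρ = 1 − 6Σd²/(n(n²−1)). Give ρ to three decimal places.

Ranks of variable 1: 4, 7, 5, 2, 8, 1, 6, 3
Ranks of variable 2: 6, 2, 5, 7, 4, 3, 8, 1
d = r₁ − r₂: -2, 5, 0, -5, 4, -2, -2, 2
d²: 4, 25, 0, 25, 16, 4, 4, 4; Σd² = 82
ρ = 1 − 6·82/(8·63) = 1 − 492/504 = 0.024

0.024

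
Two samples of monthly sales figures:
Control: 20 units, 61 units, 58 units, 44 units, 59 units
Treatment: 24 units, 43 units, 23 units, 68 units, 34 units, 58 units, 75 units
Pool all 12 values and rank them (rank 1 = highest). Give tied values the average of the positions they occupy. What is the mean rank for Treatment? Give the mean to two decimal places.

6.64

Sorted (descending): 75, 68, 61, 59, 58, 58, 44, 43, 34, 24, 23, 20
The 2 values of 58 occupy positions 5–6 → average rank (5+6)/2 = 5.5.
Treatment values → pooled ranks: 24→10, 43→8, 23→11, 68→2, 34→9, 58→5.5, 75→1
Mean rank = (10 + 8 + 11 + 2 + 9 + 5.5 + 1) / 7 = 6.64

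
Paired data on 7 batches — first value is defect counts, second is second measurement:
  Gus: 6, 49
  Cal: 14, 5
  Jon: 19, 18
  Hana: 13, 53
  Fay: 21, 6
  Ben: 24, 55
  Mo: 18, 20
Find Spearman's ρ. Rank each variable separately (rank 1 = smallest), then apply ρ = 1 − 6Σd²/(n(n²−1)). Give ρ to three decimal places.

0.000

Ranks of variable 1: 1, 3, 5, 2, 6, 7, 4
Ranks of variable 2: 5, 1, 3, 6, 2, 7, 4
d = r₁ − r₂: -4, 2, 2, -4, 4, 0, 0
d²: 16, 4, 4, 16, 16, 0, 0; Σd² = 56
ρ = 1 − 6·56/(7·48) = 1 − 336/336 = 0.000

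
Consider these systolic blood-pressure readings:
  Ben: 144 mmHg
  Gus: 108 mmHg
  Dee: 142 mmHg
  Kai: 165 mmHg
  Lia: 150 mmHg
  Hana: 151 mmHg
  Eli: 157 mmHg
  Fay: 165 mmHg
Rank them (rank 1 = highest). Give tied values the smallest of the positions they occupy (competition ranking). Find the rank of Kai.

Sorted (descending): 165, 165, 157, 151, 150, 144, 142, 108
The 2 values of 165 occupy positions 1–2 → each gets rank 1.
Kai has value 165 mmHg → rank 1.

1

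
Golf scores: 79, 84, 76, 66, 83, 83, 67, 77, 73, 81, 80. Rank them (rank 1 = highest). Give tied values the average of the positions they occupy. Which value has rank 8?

76

Sorted (descending): 84, 83, 83, 81, 80, 79, 77, 76, 73, 67, 66
The 2 values of 83 occupy positions 2–3 → average rank (2+3)/2 = 2.5.
Rank 8 → value 76.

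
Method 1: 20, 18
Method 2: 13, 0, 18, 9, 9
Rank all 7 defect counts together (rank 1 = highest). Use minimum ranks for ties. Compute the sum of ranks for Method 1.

3

Sorted (descending): 20, 18, 18, 13, 9, 9, 0
The 2 values of 18 occupy positions 2–3 → each gets rank 2.
The 2 values of 9 occupy positions 5–6 → each gets rank 5.
Method 1 values → pooled ranks: 20→1, 18→2
Rank sum = 1 + 2 = 3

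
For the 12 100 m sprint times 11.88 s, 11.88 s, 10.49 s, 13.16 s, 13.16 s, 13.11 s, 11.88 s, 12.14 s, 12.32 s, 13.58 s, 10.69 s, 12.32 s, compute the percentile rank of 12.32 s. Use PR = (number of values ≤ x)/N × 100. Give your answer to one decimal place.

66.7

N = 12.
Strictly below 12.32: 6. Equal to 12.32: 2.
PR = 8/12 × 100 = 66.7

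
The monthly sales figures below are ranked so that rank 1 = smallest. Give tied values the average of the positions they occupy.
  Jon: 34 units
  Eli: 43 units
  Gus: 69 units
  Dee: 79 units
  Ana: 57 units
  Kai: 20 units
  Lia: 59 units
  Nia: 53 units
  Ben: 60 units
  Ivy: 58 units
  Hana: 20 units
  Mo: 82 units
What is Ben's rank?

9

Sorted (ascending): 20, 20, 34, 43, 53, 57, 58, 59, 60, 69, 79, 82
The 2 values of 20 occupy positions 1–2 → average rank (1+2)/2 = 1.5.
Ben has value 60 units → rank 9.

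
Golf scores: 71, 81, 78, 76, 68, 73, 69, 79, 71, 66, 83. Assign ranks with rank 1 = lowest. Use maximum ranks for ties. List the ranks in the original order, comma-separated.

5, 10, 8, 7, 2, 6, 3, 9, 5, 1, 11

Sorted (ascending): 66, 68, 69, 71, 71, 73, 76, 78, 79, 81, 83
The 2 values of 71 occupy positions 4–5 → each gets rank 5.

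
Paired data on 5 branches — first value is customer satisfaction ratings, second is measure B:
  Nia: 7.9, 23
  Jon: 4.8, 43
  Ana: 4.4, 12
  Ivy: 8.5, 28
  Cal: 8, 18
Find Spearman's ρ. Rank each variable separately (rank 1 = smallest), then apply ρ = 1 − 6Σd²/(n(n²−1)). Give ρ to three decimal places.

0.300

Ranks of variable 1: 3, 2, 1, 5, 4
Ranks of variable 2: 3, 5, 1, 4, 2
d = r₁ − r₂: 0, -3, 0, 1, 2
d²: 0, 9, 0, 1, 4; Σd² = 14
ρ = 1 − 6·14/(5·24) = 1 − 84/120 = 0.300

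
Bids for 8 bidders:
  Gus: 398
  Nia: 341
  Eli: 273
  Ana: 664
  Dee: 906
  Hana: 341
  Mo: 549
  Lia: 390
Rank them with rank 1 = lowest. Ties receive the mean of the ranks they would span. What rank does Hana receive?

Sorted (ascending): 273, 341, 341, 390, 398, 549, 664, 906
The 2 values of 341 occupy positions 2–3 → average rank (2+3)/2 = 2.5.
Hana has value 341 → rank 2.5.

2.5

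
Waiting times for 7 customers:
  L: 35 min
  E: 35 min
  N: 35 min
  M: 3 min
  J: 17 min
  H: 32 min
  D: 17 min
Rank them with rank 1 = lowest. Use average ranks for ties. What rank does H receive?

4

Sorted (ascending): 3, 17, 17, 32, 35, 35, 35
The 2 values of 17 occupy positions 2–3 → average rank (2+3)/2 = 2.5.
The 3 values of 35 occupy positions 5–7 → average rank 6.
H has value 32 min → rank 4.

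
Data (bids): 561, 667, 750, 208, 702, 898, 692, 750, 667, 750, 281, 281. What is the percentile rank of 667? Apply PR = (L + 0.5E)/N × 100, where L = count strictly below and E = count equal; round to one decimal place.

41.7

N = 12.
Strictly below 667: 4. Equal to 667: 2.
PR = (4 + 0.5·2)/12 × 100 = 41.7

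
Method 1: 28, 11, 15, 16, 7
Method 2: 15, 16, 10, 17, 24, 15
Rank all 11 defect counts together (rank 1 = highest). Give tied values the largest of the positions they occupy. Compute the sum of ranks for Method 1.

34

Sorted (descending): 28, 24, 17, 16, 16, 15, 15, 15, 11, 10, 7
The 2 values of 16 occupy positions 4–5 → each gets rank 5.
The 3 values of 15 occupy positions 6–8 → each gets rank 8.
Method 1 values → pooled ranks: 28→1, 11→9, 15→8, 16→5, 7→11
Rank sum = 1 + 9 + 8 + 5 + 11 = 34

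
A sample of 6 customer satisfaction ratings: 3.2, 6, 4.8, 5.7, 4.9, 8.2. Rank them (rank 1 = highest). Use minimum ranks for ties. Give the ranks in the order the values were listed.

6, 2, 5, 3, 4, 1

Sorted (descending): 8.2, 6, 5.7, 4.9, 4.8, 3.2
No ties — each value takes its position as its rank.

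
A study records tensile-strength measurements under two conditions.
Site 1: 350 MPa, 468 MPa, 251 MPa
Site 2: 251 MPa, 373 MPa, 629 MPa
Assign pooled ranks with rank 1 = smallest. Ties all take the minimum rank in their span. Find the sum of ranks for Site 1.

Sorted (ascending): 251, 251, 350, 373, 468, 629
The 2 values of 251 occupy positions 1–2 → each gets rank 1.
Site 1 values → pooled ranks: 350→3, 468→5, 251→1
Rank sum = 3 + 5 + 1 = 9

9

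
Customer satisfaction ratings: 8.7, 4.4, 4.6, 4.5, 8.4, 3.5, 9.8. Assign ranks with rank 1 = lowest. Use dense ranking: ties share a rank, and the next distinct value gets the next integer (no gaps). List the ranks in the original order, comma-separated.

6, 2, 4, 3, 5, 1, 7

Sorted (ascending): 3.5, 4.4, 4.5, 4.6, 8.4, 8.7, 9.8
No ties — each value takes its position as its rank.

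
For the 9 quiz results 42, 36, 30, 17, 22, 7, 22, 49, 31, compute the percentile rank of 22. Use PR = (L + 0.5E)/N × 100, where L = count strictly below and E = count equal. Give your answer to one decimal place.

N = 9.
Strictly below 22: 2. Equal to 22: 2.
PR = (2 + 0.5·2)/9 × 100 = 33.3

33.3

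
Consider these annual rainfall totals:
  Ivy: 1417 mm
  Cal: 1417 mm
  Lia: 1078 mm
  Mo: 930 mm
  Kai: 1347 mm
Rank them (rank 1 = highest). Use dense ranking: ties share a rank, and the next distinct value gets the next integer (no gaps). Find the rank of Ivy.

Sorted (descending): 1417, 1417, 1347, 1078, 930
The 2 values of 1417 share dense rank 1.
Remaining distinct values take the next consecutive integers.
Ivy has value 1417 mm → rank 1.

1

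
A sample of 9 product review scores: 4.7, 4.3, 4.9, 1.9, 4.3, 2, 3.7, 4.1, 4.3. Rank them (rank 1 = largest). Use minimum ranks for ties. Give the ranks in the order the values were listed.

Sorted (descending): 4.9, 4.7, 4.3, 4.3, 4.3, 4.1, 3.7, 2, 1.9
The 3 values of 4.3 occupy positions 3–5 → each gets rank 3.

2, 3, 1, 9, 3, 8, 7, 6, 3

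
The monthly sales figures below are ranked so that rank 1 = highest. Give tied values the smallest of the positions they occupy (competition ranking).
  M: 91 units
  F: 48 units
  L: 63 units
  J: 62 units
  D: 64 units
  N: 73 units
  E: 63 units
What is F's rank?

7

Sorted (descending): 91, 73, 64, 63, 63, 62, 48
The 2 values of 63 occupy positions 4–5 → each gets rank 4.
F has value 48 units → rank 7.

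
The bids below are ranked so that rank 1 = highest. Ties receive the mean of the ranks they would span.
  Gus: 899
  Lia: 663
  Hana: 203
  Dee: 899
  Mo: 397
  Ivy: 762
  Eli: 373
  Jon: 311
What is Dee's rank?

1.5

Sorted (descending): 899, 899, 762, 663, 397, 373, 311, 203
The 2 values of 899 occupy positions 1–2 → average rank (1+2)/2 = 1.5.
Dee has value 899 → rank 1.5.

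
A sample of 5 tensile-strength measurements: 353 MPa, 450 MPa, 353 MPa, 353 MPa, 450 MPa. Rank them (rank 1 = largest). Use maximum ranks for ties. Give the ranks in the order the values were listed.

5, 2, 5, 5, 2

Sorted (descending): 450, 450, 353, 353, 353
The 2 values of 450 occupy positions 1–2 → each gets rank 2.
The 3 values of 353 occupy positions 3–5 → each gets rank 5.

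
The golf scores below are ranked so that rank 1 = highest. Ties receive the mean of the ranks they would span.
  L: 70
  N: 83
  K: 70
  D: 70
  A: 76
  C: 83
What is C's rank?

Sorted (descending): 83, 83, 76, 70, 70, 70
The 2 values of 83 occupy positions 1–2 → average rank (1+2)/2 = 1.5.
The 3 values of 70 occupy positions 4–6 → average rank 5.
C has value 83 → rank 1.5.

1.5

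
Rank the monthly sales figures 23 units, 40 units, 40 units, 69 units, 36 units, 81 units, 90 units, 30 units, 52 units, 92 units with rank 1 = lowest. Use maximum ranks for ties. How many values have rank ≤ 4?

3

Sorted (ascending): 23, 30, 36, 40, 40, 52, 69, 81, 90, 92
The 2 values of 40 occupy positions 4–5 → each gets rank 5.
Ranks ≤ 4: {1, 2, 3} → 3 values.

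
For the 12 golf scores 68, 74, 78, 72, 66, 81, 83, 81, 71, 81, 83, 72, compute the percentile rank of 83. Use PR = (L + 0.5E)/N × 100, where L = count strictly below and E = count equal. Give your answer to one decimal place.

91.7

N = 12.
Strictly below 83: 10. Equal to 83: 2.
PR = (10 + 0.5·2)/12 × 100 = 91.7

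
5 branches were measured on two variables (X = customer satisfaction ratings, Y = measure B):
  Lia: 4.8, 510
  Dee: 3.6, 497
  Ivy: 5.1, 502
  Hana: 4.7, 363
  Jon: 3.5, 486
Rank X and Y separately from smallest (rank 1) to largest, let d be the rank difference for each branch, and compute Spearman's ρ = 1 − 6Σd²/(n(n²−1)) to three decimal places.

Ranks of variable 1: 4, 2, 5, 3, 1
Ranks of variable 2: 5, 3, 4, 1, 2
d = r₁ − r₂: -1, -1, 1, 2, -1
d²: 1, 1, 1, 4, 1; Σd² = 8
ρ = 1 − 6·8/(5·24) = 1 − 48/120 = 0.600

0.600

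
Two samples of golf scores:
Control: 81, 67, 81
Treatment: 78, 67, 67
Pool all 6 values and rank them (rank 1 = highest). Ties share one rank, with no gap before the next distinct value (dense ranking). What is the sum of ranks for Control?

Sorted (descending): 81, 81, 78, 67, 67, 67
The 2 values of 81 share dense rank 1.
The 3 values of 67 share dense rank 3.
Remaining distinct values take the next consecutive integers.
Control values → pooled ranks: 81→1, 67→3, 81→1
Rank sum = 1 + 3 + 1 = 5

5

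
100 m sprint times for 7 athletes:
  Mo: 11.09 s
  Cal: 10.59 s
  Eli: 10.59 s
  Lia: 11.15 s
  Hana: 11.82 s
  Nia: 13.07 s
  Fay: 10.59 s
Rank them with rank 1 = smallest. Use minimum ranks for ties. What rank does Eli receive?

1

Sorted (ascending): 10.59, 10.59, 10.59, 11.09, 11.15, 11.82, 13.07
The 3 values of 10.59 occupy positions 1–3 → each gets rank 1.
Eli has value 10.59 s → rank 1.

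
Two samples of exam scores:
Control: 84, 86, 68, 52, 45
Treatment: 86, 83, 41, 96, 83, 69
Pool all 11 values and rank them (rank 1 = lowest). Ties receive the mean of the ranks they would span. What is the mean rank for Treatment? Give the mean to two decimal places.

Sorted (ascending): 41, 45, 52, 68, 69, 83, 83, 84, 86, 86, 96
The 2 values of 83 occupy positions 6–7 → average rank (6+7)/2 = 6.5.
The 2 values of 86 occupy positions 9–10 → average rank (9+10)/2 = 9.5.
Treatment values → pooled ranks: 86→9.5, 83→6.5, 41→1, 96→11, 83→6.5, 69→5
Mean rank = (9.5 + 6.5 + 1 + 11 + 6.5 + 5) / 6 = 6.58

6.58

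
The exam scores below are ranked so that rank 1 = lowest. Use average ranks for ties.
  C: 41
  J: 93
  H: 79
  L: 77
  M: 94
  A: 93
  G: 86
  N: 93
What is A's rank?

Sorted (ascending): 41, 77, 79, 86, 93, 93, 93, 94
The 3 values of 93 occupy positions 5–7 → average rank 6.
A has value 93 → rank 6.

6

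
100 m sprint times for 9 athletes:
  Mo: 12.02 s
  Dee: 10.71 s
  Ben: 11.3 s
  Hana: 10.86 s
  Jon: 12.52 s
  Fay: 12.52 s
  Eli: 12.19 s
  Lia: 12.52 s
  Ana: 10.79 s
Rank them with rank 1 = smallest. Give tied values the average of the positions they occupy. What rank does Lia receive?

8

Sorted (ascending): 10.71, 10.79, 10.86, 11.3, 12.02, 12.19, 12.52, 12.52, 12.52
The 3 values of 12.52 occupy positions 7–9 → average rank 8.
Lia has value 12.52 s → rank 8.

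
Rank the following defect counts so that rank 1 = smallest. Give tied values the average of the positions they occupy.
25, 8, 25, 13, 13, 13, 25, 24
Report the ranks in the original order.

7, 1, 7, 3, 3, 3, 7, 5

Sorted (ascending): 8, 13, 13, 13, 24, 25, 25, 25
The 3 values of 13 occupy positions 2–4 → average rank 3.
The 3 values of 25 occupy positions 6–8 → average rank 7.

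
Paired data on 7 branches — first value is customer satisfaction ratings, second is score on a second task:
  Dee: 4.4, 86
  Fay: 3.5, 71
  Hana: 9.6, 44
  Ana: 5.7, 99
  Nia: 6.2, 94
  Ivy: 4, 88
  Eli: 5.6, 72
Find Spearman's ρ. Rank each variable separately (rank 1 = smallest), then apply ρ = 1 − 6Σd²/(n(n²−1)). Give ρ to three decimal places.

0.071

Ranks of variable 1: 3, 1, 7, 5, 6, 2, 4
Ranks of variable 2: 4, 2, 1, 7, 6, 5, 3
d = r₁ − r₂: -1, -1, 6, -2, 0, -3, 1
d²: 1, 1, 36, 4, 0, 9, 1; Σd² = 52
ρ = 1 − 6·52/(7·48) = 1 − 312/336 = 0.071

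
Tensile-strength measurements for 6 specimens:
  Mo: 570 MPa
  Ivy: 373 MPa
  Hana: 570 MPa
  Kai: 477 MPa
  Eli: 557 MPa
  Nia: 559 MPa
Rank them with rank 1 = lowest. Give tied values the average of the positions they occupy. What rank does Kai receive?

2

Sorted (ascending): 373, 477, 557, 559, 570, 570
The 2 values of 570 occupy positions 5–6 → average rank (5+6)/2 = 5.5.
Kai has value 477 MPa → rank 2.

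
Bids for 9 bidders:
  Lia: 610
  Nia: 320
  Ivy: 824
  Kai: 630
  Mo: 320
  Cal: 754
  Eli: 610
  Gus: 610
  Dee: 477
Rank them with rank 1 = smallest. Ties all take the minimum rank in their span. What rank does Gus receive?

4

Sorted (ascending): 320, 320, 477, 610, 610, 610, 630, 754, 824
The 2 values of 320 occupy positions 1–2 → each gets rank 1.
The 3 values of 610 occupy positions 4–6 → each gets rank 4.
Gus has value 610 → rank 4.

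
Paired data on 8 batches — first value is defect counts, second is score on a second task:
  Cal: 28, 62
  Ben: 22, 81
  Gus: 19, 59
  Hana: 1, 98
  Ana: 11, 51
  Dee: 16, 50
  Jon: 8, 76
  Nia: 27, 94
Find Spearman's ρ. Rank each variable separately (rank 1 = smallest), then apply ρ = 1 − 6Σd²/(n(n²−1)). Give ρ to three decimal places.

Ranks of variable 1: 8, 6, 5, 1, 3, 4, 2, 7
Ranks of variable 2: 4, 6, 3, 8, 2, 1, 5, 7
d = r₁ − r₂: 4, 0, 2, -7, 1, 3, -3, 0
d²: 16, 0, 4, 49, 1, 9, 9, 0; Σd² = 88
ρ = 1 − 6·88/(8·63) = 1 − 528/504 = -0.048

-0.048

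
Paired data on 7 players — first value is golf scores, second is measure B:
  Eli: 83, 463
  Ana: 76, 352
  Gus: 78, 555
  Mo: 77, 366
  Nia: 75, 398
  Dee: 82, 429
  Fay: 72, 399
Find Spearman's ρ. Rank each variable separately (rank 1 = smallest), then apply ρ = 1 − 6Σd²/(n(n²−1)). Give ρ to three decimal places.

0.571

Ranks of variable 1: 7, 3, 5, 4, 2, 6, 1
Ranks of variable 2: 6, 1, 7, 2, 3, 5, 4
d = r₁ − r₂: 1, 2, -2, 2, -1, 1, -3
d²: 1, 4, 4, 4, 1, 1, 9; Σd² = 24
ρ = 1 − 6·24/(7·48) = 1 − 144/336 = 0.571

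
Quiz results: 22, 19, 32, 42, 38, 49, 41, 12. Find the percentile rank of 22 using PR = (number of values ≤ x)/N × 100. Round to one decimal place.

37.5

N = 8.
Strictly below 22: 2. Equal to 22: 1.
PR = 3/8 × 100 = 37.5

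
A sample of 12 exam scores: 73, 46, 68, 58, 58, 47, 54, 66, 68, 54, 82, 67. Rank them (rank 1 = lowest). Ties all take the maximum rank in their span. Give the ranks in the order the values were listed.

11, 1, 10, 6, 6, 2, 4, 7, 10, 4, 12, 8

Sorted (ascending): 46, 47, 54, 54, 58, 58, 66, 67, 68, 68, 73, 82
The 2 values of 54 occupy positions 3–4 → each gets rank 4.
The 2 values of 58 occupy positions 5–6 → each gets rank 6.
The 2 values of 68 occupy positions 9–10 → each gets rank 10.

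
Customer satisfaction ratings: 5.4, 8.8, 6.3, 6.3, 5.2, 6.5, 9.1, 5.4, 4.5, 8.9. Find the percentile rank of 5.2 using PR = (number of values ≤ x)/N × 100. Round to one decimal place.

20.0

N = 10.
Strictly below 5.2: 1. Equal to 5.2: 1.
PR = 2/10 × 100 = 20.0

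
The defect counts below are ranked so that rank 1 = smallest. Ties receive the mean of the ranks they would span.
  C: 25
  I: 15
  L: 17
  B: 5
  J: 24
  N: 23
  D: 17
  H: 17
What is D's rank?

4

Sorted (ascending): 5, 15, 17, 17, 17, 23, 24, 25
The 3 values of 17 occupy positions 3–5 → average rank 4.
D has value 17 → rank 4.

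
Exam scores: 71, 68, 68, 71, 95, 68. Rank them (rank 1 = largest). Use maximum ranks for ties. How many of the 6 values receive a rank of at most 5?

3

Sorted (descending): 95, 71, 71, 68, 68, 68
The 2 values of 71 occupy positions 2–3 → each gets rank 3.
The 3 values of 68 occupy positions 4–6 → each gets rank 6.
Ranks ≤ 5: {1, 3, 3} → 3 values.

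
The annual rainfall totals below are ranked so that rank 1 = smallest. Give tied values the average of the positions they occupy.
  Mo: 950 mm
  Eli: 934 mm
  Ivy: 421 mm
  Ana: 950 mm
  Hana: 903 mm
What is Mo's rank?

4.5

Sorted (ascending): 421, 903, 934, 950, 950
The 2 values of 950 occupy positions 4–5 → average rank (4+5)/2 = 4.5.
Mo has value 950 mm → rank 4.5.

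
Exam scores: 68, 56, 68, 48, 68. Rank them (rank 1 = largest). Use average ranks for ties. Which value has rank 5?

48

Sorted (descending): 68, 68, 68, 56, 48
The 3 values of 68 occupy positions 1–3 → average rank 2.
Rank 5 → value 48.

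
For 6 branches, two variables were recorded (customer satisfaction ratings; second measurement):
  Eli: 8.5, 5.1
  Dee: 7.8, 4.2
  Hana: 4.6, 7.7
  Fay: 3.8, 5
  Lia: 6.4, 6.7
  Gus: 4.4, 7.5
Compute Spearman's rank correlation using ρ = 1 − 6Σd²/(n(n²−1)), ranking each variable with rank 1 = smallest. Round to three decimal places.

Ranks of variable 1: 6, 5, 3, 1, 4, 2
Ranks of variable 2: 3, 1, 6, 2, 4, 5
d = r₁ − r₂: 3, 4, -3, -1, 0, -3
d²: 9, 16, 9, 1, 0, 9; Σd² = 44
ρ = 1 − 6·44/(6·35) = 1 − 264/210 = -0.257

-0.257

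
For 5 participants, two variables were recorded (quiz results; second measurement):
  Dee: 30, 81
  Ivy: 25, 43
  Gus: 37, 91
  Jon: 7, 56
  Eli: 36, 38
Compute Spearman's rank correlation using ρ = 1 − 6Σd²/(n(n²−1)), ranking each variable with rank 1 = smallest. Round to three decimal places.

Ranks of variable 1: 3, 2, 5, 1, 4
Ranks of variable 2: 4, 2, 5, 3, 1
d = r₁ − r₂: -1, 0, 0, -2, 3
d²: 1, 0, 0, 4, 9; Σd² = 14
ρ = 1 − 6·14/(5·24) = 1 − 84/120 = 0.300

0.300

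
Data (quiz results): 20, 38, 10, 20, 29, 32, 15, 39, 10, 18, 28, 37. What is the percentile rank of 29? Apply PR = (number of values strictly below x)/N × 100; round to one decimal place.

58.3

N = 12.
Strictly below 29: 7. Equal to 29: 1.
PR = 7/12 × 100 = 58.3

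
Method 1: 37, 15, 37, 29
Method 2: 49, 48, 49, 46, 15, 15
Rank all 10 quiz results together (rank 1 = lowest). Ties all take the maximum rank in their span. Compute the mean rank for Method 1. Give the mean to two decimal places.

4.75

Sorted (ascending): 15, 15, 15, 29, 37, 37, 46, 48, 49, 49
The 3 values of 15 occupy positions 1–3 → each gets rank 3.
The 2 values of 37 occupy positions 5–6 → each gets rank 6.
The 2 values of 49 occupy positions 9–10 → each gets rank 10.
Method 1 values → pooled ranks: 37→6, 15→3, 37→6, 29→4
Mean rank = (6 + 3 + 6 + 4) / 4 = 4.75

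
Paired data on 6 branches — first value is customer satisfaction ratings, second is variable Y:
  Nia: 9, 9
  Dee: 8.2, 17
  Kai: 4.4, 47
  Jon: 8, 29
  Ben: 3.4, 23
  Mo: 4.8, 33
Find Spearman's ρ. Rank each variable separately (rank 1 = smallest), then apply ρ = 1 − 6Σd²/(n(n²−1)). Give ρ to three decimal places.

-0.657

Ranks of variable 1: 6, 5, 2, 4, 1, 3
Ranks of variable 2: 1, 2, 6, 4, 3, 5
d = r₁ − r₂: 5, 3, -4, 0, -2, -2
d²: 25, 9, 16, 0, 4, 4; Σd² = 58
ρ = 1 − 6·58/(6·35) = 1 − 348/210 = -0.657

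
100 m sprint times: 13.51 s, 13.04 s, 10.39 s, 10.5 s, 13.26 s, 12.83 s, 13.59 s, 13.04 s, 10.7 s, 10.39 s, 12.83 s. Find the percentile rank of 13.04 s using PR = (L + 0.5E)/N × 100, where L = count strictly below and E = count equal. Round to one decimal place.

N = 11.
Strictly below 13.04: 6. Equal to 13.04: 2.
PR = (6 + 0.5·2)/11 × 100 = 63.6

63.6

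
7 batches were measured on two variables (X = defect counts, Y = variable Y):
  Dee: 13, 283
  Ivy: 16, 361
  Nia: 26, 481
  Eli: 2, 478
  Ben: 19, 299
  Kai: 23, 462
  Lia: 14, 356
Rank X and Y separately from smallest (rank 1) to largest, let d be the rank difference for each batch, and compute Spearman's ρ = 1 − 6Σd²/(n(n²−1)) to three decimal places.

Ranks of variable 1: 2, 4, 7, 1, 5, 6, 3
Ranks of variable 2: 1, 4, 7, 6, 2, 5, 3
d = r₁ − r₂: 1, 0, 0, -5, 3, 1, 0
d²: 1, 0, 0, 25, 9, 1, 0; Σd² = 36
ρ = 1 − 6·36/(7·48) = 1 − 216/336 = 0.357

0.357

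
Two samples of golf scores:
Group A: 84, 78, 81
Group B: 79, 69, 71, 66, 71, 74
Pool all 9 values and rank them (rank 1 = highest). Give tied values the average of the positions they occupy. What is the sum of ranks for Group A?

Sorted (descending): 84, 81, 79, 78, 74, 71, 71, 69, 66
The 2 values of 71 occupy positions 6–7 → average rank (6+7)/2 = 6.5.
Group A values → pooled ranks: 84→1, 78→4, 81→2
Rank sum = 1 + 4 + 2 = 7

7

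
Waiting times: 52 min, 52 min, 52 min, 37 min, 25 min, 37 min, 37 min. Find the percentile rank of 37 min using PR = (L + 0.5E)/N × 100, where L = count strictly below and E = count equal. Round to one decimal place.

35.7

N = 7.
Strictly below 37: 1. Equal to 37: 3.
PR = (1 + 0.5·3)/7 × 100 = 35.7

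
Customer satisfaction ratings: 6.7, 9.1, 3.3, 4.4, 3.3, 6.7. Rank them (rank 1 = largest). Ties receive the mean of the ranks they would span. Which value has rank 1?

9.1

Sorted (descending): 9.1, 6.7, 6.7, 4.4, 3.3, 3.3
The 2 values of 6.7 occupy positions 2–3 → average rank (2+3)/2 = 2.5.
The 2 values of 3.3 occupy positions 5–6 → average rank (5+6)/2 = 5.5.
Rank 1 → value 9.1.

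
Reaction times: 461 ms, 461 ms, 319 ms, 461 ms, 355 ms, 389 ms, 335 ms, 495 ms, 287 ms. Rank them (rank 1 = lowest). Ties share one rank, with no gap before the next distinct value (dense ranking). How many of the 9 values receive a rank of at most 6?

8

Sorted (ascending): 287, 319, 335, 355, 389, 461, 461, 461, 495
The 3 values of 461 share dense rank 6.
Remaining distinct values take the next consecutive integers.
Ranks ≤ 6: {1, 2, 3, 4, 5, 6, 6, 6} → 8 values.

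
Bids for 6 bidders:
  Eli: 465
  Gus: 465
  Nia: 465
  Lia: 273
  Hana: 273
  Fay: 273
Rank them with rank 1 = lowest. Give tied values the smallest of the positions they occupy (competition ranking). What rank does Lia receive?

1

Sorted (ascending): 273, 273, 273, 465, 465, 465
The 3 values of 273 occupy positions 1–3 → each gets rank 1.
The 3 values of 465 occupy positions 4–6 → each gets rank 4.
Lia has value 273 → rank 1.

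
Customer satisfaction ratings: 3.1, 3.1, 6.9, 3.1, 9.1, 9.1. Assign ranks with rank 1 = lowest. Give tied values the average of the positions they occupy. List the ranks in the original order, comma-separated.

2, 2, 4, 2, 5.5, 5.5

Sorted (ascending): 3.1, 3.1, 3.1, 6.9, 9.1, 9.1
The 3 values of 3.1 occupy positions 1–3 → average rank 2.
The 2 values of 9.1 occupy positions 5–6 → average rank (5+6)/2 = 5.5.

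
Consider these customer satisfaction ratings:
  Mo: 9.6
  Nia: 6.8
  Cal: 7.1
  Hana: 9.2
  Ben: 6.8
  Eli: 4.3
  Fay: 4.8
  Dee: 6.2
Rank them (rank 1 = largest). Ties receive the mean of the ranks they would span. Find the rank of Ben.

4.5

Sorted (descending): 9.6, 9.2, 7.1, 6.8, 6.8, 6.2, 4.8, 4.3
The 2 values of 6.8 occupy positions 4–5 → average rank (4+5)/2 = 4.5.
Ben has value 6.8 → rank 4.5.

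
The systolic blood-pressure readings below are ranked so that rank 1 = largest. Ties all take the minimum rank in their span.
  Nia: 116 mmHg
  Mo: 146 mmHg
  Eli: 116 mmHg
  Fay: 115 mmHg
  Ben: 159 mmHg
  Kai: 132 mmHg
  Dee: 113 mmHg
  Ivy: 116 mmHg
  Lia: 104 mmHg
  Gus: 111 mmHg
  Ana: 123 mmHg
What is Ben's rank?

1

Sorted (descending): 159, 146, 132, 123, 116, 116, 116, 115, 113, 111, 104
The 3 values of 116 occupy positions 5–7 → each gets rank 5.
Ben has value 159 mmHg → rank 1.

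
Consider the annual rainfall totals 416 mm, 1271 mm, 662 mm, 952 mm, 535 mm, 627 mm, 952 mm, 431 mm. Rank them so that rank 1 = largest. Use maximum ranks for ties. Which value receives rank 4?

Sorted (descending): 1271, 952, 952, 662, 627, 535, 431, 416
The 2 values of 952 occupy positions 2–3 → each gets rank 3.
Rank 4 → value 662.

662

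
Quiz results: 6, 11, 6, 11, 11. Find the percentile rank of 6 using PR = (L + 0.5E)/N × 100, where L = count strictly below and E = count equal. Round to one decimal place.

20.0

N = 5.
Strictly below 6: 0. Equal to 6: 2.
PR = (0 + 0.5·2)/5 × 100 = 20.0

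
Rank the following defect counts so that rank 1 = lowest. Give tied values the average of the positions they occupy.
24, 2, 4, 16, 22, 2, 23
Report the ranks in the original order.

Sorted (ascending): 2, 2, 4, 16, 22, 23, 24
The 2 values of 2 occupy positions 1–2 → average rank (1+2)/2 = 1.5.

7, 1.5, 3, 4, 5, 1.5, 6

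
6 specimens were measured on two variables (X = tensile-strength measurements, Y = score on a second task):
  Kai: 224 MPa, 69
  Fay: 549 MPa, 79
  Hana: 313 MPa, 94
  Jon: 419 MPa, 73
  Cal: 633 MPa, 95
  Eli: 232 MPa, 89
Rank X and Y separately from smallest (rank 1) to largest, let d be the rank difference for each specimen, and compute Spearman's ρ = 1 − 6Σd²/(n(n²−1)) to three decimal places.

0.543

Ranks of variable 1: 1, 5, 3, 4, 6, 2
Ranks of variable 2: 1, 3, 5, 2, 6, 4
d = r₁ − r₂: 0, 2, -2, 2, 0, -2
d²: 0, 4, 4, 4, 0, 4; Σd² = 16
ρ = 1 − 6·16/(6·35) = 1 − 96/210 = 0.543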